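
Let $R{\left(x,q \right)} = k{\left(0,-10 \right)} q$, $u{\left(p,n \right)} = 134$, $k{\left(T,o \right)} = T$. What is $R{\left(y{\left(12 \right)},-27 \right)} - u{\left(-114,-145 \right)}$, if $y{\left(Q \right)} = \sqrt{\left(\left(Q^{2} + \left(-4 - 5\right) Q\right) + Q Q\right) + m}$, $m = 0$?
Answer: $-134$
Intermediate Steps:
$y{\left(Q \right)} = \sqrt{- 9 Q + 2 Q^{2}}$ ($y{\left(Q \right)} = \sqrt{\left(\left(Q^{2} + \left(-4 - 5\right) Q\right) + Q Q\right) + 0} = \sqrt{\left(\left(Q^{2} + \left(-4 - 5\right) Q\right) + Q^{2}\right) + 0} = \sqrt{\left(\left(Q^{2} - 9 Q\right) + Q^{2}\right) + 0} = \sqrt{\left(- 9 Q + 2 Q^{2}\right) + 0} = \sqrt{- 9 Q + 2 Q^{2}}$)
$R{\left(x,q \right)} = 0$ ($R{\left(x,q \right)} = 0 q = 0$)
$R{\left(y{\left(12 \right)},-27 \right)} - u{\left(-114,-145 \right)} = 0 - 134 = -134$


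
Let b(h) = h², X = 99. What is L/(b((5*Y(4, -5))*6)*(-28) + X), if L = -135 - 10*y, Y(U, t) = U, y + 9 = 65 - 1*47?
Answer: 25/44789 ≈ 0.00055817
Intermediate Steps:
y = 9 (y = -9 + (65 - 1*47) = -9 + (65 - 47) = -9 + 18 = 9)
L = -225 (L = -135 - 10*9 = -135 - 90 = -225)
L/(b((5*Y(4, -5))*6)*(-28) + X) = -225/(((5*4)*6)²*(-28) + 99) = -225/((20*6)²*(-28) + 99) = -225/(120²*(-28) + 99) = -225/(14400*(-28) + 99) = -225/(-403200 + 99) = -225/(-403101) = -225*(-1/403101) = 25/44789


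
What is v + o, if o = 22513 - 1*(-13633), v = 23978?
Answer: 60124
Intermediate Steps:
o = 36146 (o = 22513 + 13633 = 36146)
v + o = 23978 + 36146 = 60124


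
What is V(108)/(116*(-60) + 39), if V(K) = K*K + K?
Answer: -1308/769 ≈ -1.7009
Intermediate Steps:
V(K) = K + K² (V(K) = K² + K = K + K²)
V(108)/(116*(-60) + 39) = (108*(1 + 108))/(116*(-60) + 39) = (108*109)/(-6960 + 39) = 11772/(-6921) = 11772*(-1/6921) = -1308/769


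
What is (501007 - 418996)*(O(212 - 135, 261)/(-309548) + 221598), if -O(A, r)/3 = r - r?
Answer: 18173473578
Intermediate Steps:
O(A, r) = 0 (O(A, r) = -3*(r - r) = -3*0 = 0)
(501007 - 418996)*(O(212 - 135, 261)/(-309548) + 221598) = (501007 - 418996)*(0/(-309548) + 221598) = 82011*(0*(-1/309548) + 221598) = 82011*(0 + 221598) = 82011*221598 = 18173473578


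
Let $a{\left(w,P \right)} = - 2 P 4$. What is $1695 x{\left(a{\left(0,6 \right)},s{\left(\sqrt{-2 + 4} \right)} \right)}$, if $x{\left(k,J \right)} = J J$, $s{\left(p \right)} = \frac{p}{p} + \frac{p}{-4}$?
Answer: $\frac{15255}{8} - \frac{1695 \sqrt{2}}{2} \approx 708.33$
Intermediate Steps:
$a{\left(w,P \right)} = - 8 P$
$s{\left(p \right)} = 1 - \frac{p}{4}$ ($s{\left(p \right)} = 1 + p \left(- \frac{1}{4}\right) = 1 - \frac{p}{4}$)
$x{\left(k,J \right)} = J^{2}$
$1695 x{\left(a{\left(0,6 \right)},s{\left(\sqrt{-2 + 4} \right)} \right)} = 1695 \left(1 - \frac{\sqrt{-2 + 4}}{4}\right)^{2} = 1695 \left(1 - \frac{\sqrt{2}}{4}\right)^{2}$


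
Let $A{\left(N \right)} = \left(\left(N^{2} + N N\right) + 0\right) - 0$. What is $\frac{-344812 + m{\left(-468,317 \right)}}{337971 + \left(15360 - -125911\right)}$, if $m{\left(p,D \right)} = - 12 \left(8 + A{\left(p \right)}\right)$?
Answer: $- \frac{2800742}{239621} \approx -11.688$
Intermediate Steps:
$A{\left(N \right)} = 2 N^{2}$ ($A{\left(N \right)} = \left(\left(N^{2} + N^{2}\right) + 0\right) + 0 = \left(2 N^{2} + 0\right) + 0 = 2 N^{2} + 0 = 2 N^{2}$)
$m{\left(p,D \right)} = -96 - 24 p^{2}$ ($m{\left(p,D \right)} = - 12 \left(8 + 2 p^{2}\right) = -96 - 24 p^{2}$)
$\frac{-344812 + m{\left(-468,317 \right)}}{337971 + \left(15360 - -125911\right)} = \frac{-344812 - \left(96 + 24 \left(-468\right)^{2}\right)}{337971 + \left(15360 - -125911\right)} = \frac{-344812 - 5256672}{337971 + \left(15360 + 125911\right)} = \frac{-344812 - 5256672}{337971 + 141271} = \frac{-344812 - 5256672}{479242} = \left(-5601484\right) \frac{1}{479242} = - \frac{2800742}{239621}$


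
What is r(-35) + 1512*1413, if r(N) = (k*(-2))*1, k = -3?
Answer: 2136462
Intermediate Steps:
r(N) = 6 (r(N) = -3*(-2)*1 = 6*1 = 6)
r(-35) + 1512*1413 = 6 + 1512*1413 = 6 + 2136456 = 2136462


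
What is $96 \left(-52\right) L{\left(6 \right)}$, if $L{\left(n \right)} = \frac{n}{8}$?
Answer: $-3744$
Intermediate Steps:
$L{\left(n \right)} = \frac{n}{8}$ ($L{\left(n \right)} = n \frac{1}{8} = \frac{n}{8}$)
$96 \left(-52\right) L{\left(6 \right)} = 96 \left(-52\right) \frac{1}{8} \cdot 6 = \left(-4992\right) \frac{3}{4} = -3744$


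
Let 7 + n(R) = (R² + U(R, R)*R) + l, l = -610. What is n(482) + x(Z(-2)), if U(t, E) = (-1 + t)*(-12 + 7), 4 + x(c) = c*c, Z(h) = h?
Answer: -927503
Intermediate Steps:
x(c) = -4 + c² (x(c) = -4 + c*c = -4 + c²)
U(t, E) = 5 - 5*t (U(t, E) = (-1 + t)*(-5) = 5 - 5*t)
n(R) = -617 + R² + R*(5 - 5*R) (n(R) = -7 + ((R² + (5 - 5*R)*R) - 610) = -7 + ((R² + R*(5 - 5*R)) - 610) = -7 + (-610 + R² + R*(5 - 5*R)) = -617 + R² + R*(5 - 5*R))
n(482) + x(Z(-2)) = (-617 - 4*482² + 5*482) + (-4 + (-2)²) = (-617 - 4*232324 + 2410) + (-4 + 4) = (-617 - 929296 + 2410) + 0 = -927503 + 0 = -927503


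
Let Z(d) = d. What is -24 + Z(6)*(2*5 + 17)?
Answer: 138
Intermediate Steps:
-24 + Z(6)*(2*5 + 17) = -24 + 6*(2*5 + 17) = -24 + 6*(10 + 17) = -24 + 6*27 = -24 + 162 = 138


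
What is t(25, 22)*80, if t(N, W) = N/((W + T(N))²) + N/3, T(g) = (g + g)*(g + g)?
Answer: 3180243500/4770363 ≈ 666.67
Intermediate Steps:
T(g) = 4*g² (T(g) = (2*g)*(2*g) = 4*g²)
t(N, W) = N/3 + N/(W + 4*N²)² (t(N, W) = N/((W + 4*N²)²) + N/3 = N/(W + 4*N²)² + N*(⅓) = N/(W + 4*N²)² + N/3 = N/3 + N/(W + 4*N²)²)
t(25, 22)*80 = ((⅓)*25 + 25/(22 + 4*25²)²)*80 = (25/3 + 25/(22 + 4*625)²)*80 = (25/3 + 25/(22 + 2500)²)*80 = (25/3 + 25/2522²)*80 = (25/3 + 25*(1/6360484))*80 = (25/3 + 25/6360484)*80 = (159012175/19081452)*80 = 3180243500/4770363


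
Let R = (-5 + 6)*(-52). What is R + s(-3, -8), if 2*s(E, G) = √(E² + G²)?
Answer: -52 + √73/2 ≈ -47.728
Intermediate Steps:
R = -52 (R = 1*(-52) = -52)
s(E, G) = √(E² + G²)/2
R + s(-3, -8) = -52 + √((-3)² + (-8)²)/2 = -52 + √(9 + 64)/2 = -52 + √73/2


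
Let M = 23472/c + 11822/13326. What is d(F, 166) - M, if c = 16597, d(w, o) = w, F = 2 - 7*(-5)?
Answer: 3837176204/110585811 ≈ 34.699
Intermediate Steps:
F = 37 (F = 2 + 35 = 37)
M = 254498803/110585811 (M = 23472/16597 + 11822/13326 = 23472*(1/16597) + 11822*(1/13326) = 23472/16597 + 5911/6663 = 254498803/110585811 ≈ 2.3014)
d(F, 166) - M = 37 - 1*254498803/110585811 = 37 - 254498803/110585811 = 3837176204/110585811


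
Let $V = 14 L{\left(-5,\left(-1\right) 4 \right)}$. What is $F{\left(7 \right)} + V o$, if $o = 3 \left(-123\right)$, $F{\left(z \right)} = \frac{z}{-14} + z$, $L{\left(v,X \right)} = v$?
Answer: $\frac{51673}{2} \approx 25837.0$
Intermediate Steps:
$F{\left(z \right)} = \frac{13 z}{14}$ ($F{\left(z \right)} = - \frac{z}{14} + z = \frac{13 z}{14}$)
$o = -369$
$V = -70$ ($V = 14 \left(-5\right) = -70$)
$F{\left(7 \right)} + V o = \frac{13}{14} \cdot 7 - -25830 = \frac{13}{2} + 25830 = \frac{51673}{2}$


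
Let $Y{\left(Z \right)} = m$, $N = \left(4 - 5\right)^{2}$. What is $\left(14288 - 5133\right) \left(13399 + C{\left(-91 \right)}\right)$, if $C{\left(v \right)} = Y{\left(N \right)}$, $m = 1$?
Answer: $122677000$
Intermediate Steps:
$N = 1$ ($N = \left(-1\right)^{2} = 1$)
$Y{\left(Z \right)} = 1$
$C{\left(v \right)} = 1$
$\left(14288 - 5133\right) \left(13399 + C{\left(-91 \right)}\right) = \left(14288 - 5133\right) \left(13399 + 1\right) = 9155 \cdot 13400 = 122677000$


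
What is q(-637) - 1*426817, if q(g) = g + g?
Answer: -428091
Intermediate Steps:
q(g) = 2*g
q(-637) - 1*426817 = 2*(-637) - 1*426817 = -1274 - 426817 = -428091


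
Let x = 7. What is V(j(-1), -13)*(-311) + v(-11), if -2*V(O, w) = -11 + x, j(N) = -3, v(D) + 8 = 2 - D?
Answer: -617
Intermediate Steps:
v(D) = -6 - D (v(D) = -8 + (2 - D) = -6 - D)
V(O, w) = 2 (V(O, w) = -(-11 + 7)/2 = -½*(-4) = 2)
V(j(-1), -13)*(-311) + v(-11) = 2*(-311) + (-6 - 1*(-11)) = -622 + (-6 + 11) = -622 + 5 = -617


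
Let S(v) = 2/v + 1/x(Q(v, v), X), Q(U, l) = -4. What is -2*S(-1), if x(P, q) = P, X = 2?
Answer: 9/2 ≈ 4.5000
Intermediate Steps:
S(v) = -¼ + 2/v (S(v) = 2/v + 1/(-4) = 2/v + 1*(-¼) = 2/v - ¼ = -¼ + 2/v)
-2*S(-1) = -(8 - 1*(-1))/(2*(-1)) = -(-1)*(8 + 1)/2 = -(-1)*9/2 = -2*(-9/4) = 9/2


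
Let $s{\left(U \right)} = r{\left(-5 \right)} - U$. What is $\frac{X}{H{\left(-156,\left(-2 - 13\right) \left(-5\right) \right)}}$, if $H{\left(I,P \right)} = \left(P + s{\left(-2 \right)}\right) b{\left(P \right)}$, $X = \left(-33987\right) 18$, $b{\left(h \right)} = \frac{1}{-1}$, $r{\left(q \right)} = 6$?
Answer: $\frac{611766}{83} \approx 7370.7$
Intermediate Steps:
$b{\left(h \right)} = -1$
$X = -611766$
$s{\left(U \right)} = 6 - U$
$H{\left(I,P \right)} = -8 - P$ ($H{\left(I,P \right)} = \left(P + \left(6 - -2\right)\right) \left(-1\right) = \left(P + \left(6 + 2\right)\right) \left(-1\right) = \left(P + 8\right) \left(-1\right) = \left(8 + P\right) \left(-1\right) = -8 - P$)
$\frac{X}{H{\left(-156,\left(-2 - 13\right) \left(-5\right) \right)}} = - \frac{611766}{-8 - \left(-2 - 13\right) \left(-5\right)} = - \frac{611766}{-8 - \left(-15\right) \left(-5\right)} = - \frac{611766}{-8 - 75} = - \frac{611766}{-83} = \left(-611766\right) \left(- \frac{1}{83}\right) = \frac{611766}{83}$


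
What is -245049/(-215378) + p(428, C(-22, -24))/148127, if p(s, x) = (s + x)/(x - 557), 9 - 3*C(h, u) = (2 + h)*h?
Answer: 19074749199328/16765182576653 ≈ 1.1378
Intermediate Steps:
C(h, u) = 3 - h*(2 + h)/3 (C(h, u) = 3 - (2 + h)*h/3 = 3 - h*(2 + h)/3)
p(s, x) = (s + x)/(-557 + x)
-245049/(-215378) + p(428, C(-22, -24))/148127 = -245049/(-215378) + ((428 + (3 - 2/3*(-22) - 1/3*(-22)**2))/(-557 + (3 - 2/3*(-22) - 1/3*(-22)**2)))/148127 = -245049*(-1/215378) + ((428 + (3 + 44/3 - 1/3*484))/(-557 + (3 + 44/3 - 1/3*484)))*(1/148127) = 245049/215378 + ((428 + (3 + 44/3 - 484/3))/(-557 + (3 + 44/3 - 484/3)))*(1/148127) = 245049/215378 + ((428 - 431/3)/(-557 - 431/3))*(1/148127) = 245049/215378 + ((853/3)/(-2102/3))*(1/148127) = 245049/215378 - 3/2102*853/3*(1/148127) = 245049/215378 - 853/2102*1/148127 = 245049/215378 - 853/311362954 = 19074749199328/16765182576653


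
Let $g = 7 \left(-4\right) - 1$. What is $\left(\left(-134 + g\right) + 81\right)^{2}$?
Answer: $6724$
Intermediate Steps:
$g = -29$ ($g = -28 - 1 = -29$)
$\left(\left(-134 + g\right) + 81\right)^{2} = \left(\left(-134 - 29\right) + 81\right)^{2} = \left(-163 + 81\right)^{2} = \left(-82\right)^{2} = 6724$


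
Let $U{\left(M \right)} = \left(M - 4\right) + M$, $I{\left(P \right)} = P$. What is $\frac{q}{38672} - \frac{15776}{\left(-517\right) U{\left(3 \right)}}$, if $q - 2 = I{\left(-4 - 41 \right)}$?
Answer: $\frac{305022505}{19993424} \approx 15.256$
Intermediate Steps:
$q = -43$ ($q = 2 - 45 = -43$)
$U{\left(M \right)} = -4 + 2 M$ ($U{\left(M \right)} = \left(-4 + M\right) + M = -4 + 2 M$)
$\frac{q}{38672} - \frac{15776}{\left(-517\right) U{\left(3 \right)}} = - \frac{43}{38672} - \frac{15776}{\left(-517\right) \left(-4 + 2 \cdot 3\right)} = \left(-43\right) \frac{1}{38672} - \frac{15776}{\left(-517\right) \left(-4 + 6\right)} = - \frac{43}{38672} - \frac{15776}{\left(-517\right) 2} = - \frac{43}{38672} - \frac{15776}{-1034} = - \frac{43}{38672} - - \frac{7888}{517} = - \frac{43}{38672} + \frac{7888}{517} = \frac{305022505}{19993424}$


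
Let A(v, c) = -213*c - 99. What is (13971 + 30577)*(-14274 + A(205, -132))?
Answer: 612223164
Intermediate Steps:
A(v, c) = -99 - 213*c
(13971 + 30577)*(-14274 + A(205, -132)) = (13971 + 30577)*(-14274 + (-99 - 213*(-132))) = 44548*(-14274 + (-99 + 28116)) = 44548*(-14274 + 28017) = 44548*13743 = 612223164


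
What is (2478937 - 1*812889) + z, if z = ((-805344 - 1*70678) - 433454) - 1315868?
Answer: -959296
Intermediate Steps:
z = -2625344 (z = ((-805344 - 70678) - 433454) - 1315868 = (-876022 - 433454) - 1315868 = -1309476 - 1315868 = -2625344)
(2478937 - 1*812889) + z = (2478937 - 1*812889) - 2625344 = (2478937 - 812889) - 2625344 = 1666048 - 2625344 = -959296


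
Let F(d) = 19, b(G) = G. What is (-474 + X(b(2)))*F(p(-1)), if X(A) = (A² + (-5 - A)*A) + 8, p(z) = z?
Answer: -9044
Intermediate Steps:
X(A) = 8 + A² + A*(-5 - A) (X(A) = (A² + A*(-5 - A)) + 8 = 8 + A² + A*(-5 - A))
(-474 + X(b(2)))*F(p(-1)) = (-474 + (8 - 5*2))*19 = (-474 + (8 - 10))*19 = (-474 - 2)*19 = -476*19 = -9044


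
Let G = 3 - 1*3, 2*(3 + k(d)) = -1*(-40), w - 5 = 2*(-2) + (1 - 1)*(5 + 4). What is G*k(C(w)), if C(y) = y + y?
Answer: 0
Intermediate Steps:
w = 1 (w = 5 + (2*(-2) + (1 - 1)*(5 + 4)) = 5 + (-4 + 0*9) = 5 + (-4 + 0) = 5 - 4 = 1)
C(y) = 2*y
k(d) = 17 (k(d) = -3 + (-1*(-40))/2 = -3 + (1/2)*40 = -3 + 20 = 17)
G = 0 (G = 3 - 3 = 0)
G*k(C(w)) = 0*17 = 0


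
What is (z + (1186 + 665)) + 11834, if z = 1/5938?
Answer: 81261531/5938 ≈ 13685.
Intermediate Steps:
z = 1/5938 ≈ 0.00016841
(z + (1186 + 665)) + 11834 = (1/5938 + (1186 + 665)) + 11834 = (1/5938 + 1851) + 11834 = 10991239/5938 + 11834 = 81261531/5938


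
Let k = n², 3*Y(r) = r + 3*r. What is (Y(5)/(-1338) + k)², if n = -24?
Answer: 1336386864484/4028049 ≈ 3.3177e+5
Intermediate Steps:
Y(r) = 4*r/3 (Y(r) = (r + 3*r)/3 = (4*r)/3 = 4*r/3)
k = 576 (k = (-24)² = 576)
(Y(5)/(-1338) + k)² = (((4/3)*5)/(-1338) + 576)² = ((20/3)*(-1/1338) + 576)² = (-10/2007 + 576)² = (1156022/2007)² = 1336386864484/4028049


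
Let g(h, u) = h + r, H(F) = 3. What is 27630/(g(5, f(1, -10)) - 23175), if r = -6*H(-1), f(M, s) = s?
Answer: -13815/11594 ≈ -1.1916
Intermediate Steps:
r = -18 (r = -6*3 = -18)
g(h, u) = -18 + h (g(h, u) = h - 18 = -18 + h)
27630/(g(5, f(1, -10)) - 23175) = 27630/((-18 + 5) - 23175) = 27630/(-13 - 23175) = 27630/(-23188) = 27630*(-1/23188) = -13815/11594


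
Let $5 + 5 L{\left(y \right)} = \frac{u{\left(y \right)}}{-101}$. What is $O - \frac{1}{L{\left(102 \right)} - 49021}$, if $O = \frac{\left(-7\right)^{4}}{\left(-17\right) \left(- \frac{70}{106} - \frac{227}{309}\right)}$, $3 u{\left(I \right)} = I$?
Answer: $\frac{486720458097199}{4807420359504} \approx 101.24$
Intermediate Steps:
$u{\left(I \right)} = \frac{I}{3}$
$L{\left(y \right)} = -1 - \frac{y}{1515}$ ($L{\left(y \right)} = -1 + \frac{\frac{y}{3} \frac{1}{-101}}{5} = -1 + \frac{\frac{y}{3} \left(- \frac{1}{101}\right)}{5} = -1 + \frac{\left(- \frac{1}{303}\right) y}{5} = -1 - \frac{y}{1515}$)
$O = \frac{39321177}{388382}$ ($O = \frac{2401}{\left(-17\right) \left(\left(-70\right) \frac{1}{106} - \frac{227}{309}\right)} = \frac{2401}{\left(-17\right) \left(- \frac{35}{53} - \frac{227}{309}\right)} = \frac{2401}{\left(-17\right) \left(- \frac{22846}{16377}\right)} = \frac{2401}{\frac{388382}{16377}} = 2401 \cdot \frac{16377}{388382} = \frac{39321177}{388382} \approx 101.24$)
$O - \frac{1}{L{\left(102 \right)} - 49021} = \frac{39321177}{388382} - \frac{1}{\left(-1 - \frac{34}{505}\right) - 49021} = \frac{39321177}{388382} - \frac{1}{- \frac{539}{505} - 49021} = \frac{39321177}{388382} - \frac{1}{- \frac{24756144}{505}} = \frac{39321177}{388382} - - \frac{505}{24756144} = \frac{39321177}{388382} + \frac{505}{24756144} = \frac{486720458097199}{4807420359504}$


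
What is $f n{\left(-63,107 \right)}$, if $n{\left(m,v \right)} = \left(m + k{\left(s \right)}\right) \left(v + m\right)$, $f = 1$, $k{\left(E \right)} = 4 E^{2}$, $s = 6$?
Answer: $3564$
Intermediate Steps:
$n{\left(m,v \right)} = \left(144 + m\right) \left(m + v\right)$ ($n{\left(m,v \right)} = \left(m + 4 \cdot 6^{2}\right) \left(v + m\right) = \left(m + 4 \cdot 36\right) \left(m + v\right) = \left(m + 144\right) \left(m + v\right) = \left(144 + m\right) \left(m + v\right)$)
$f n{\left(-63,107 \right)} = 1 \left(\left(-63\right)^{2} + 144 \left(-63\right) + 144 \cdot 107 - 6741\right) = 1 \left(3969 - 9072 + 15408 - 6741\right) = 1 \cdot 3564 = 3564$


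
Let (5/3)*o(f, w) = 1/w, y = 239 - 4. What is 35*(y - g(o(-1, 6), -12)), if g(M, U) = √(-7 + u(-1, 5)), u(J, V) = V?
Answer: 8225 - 35*I*√2 ≈ 8225.0 - 49.497*I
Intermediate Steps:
y = 235
o(f, w) = 3/(5*w)
g(M, U) = I*√2 (g(M, U) = √(-7 + 5) = √(-2) = I*√2)
35*(y - g(o(-1, 6), -12)) = 35*(235 - I*√2) = 8225 - 35*I*√2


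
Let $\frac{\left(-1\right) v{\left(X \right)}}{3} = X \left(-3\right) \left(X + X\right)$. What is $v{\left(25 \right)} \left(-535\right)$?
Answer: $-6018750$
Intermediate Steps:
$v{\left(X \right)} = 18 X^{2}$ ($v{\left(X \right)} = - 3 X \left(-3\right) \left(X + X\right) = - 3 - 3 X 2 X = - 3 \left(- 6 X^{2}\right) = 18 X^{2}$)
$v{\left(25 \right)} \left(-535\right) = 18 \cdot 25^{2} \left(-535\right) = 18 \cdot 625 \left(-535\right) = 11250 \left(-535\right) = -6018750$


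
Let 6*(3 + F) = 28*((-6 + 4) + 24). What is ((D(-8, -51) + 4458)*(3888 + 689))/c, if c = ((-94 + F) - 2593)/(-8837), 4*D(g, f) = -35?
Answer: 2159503054059/31048 ≈ 6.9554e+7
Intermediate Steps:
D(g, f) = -35/4 (D(g, f) = (1/4)*(-35) = -35/4)
F = 299/3 (F = -3 + (28*((-6 + 4) + 24))/6 = -3 + (28*(-2 + 24))/6 = -3 + (28*22)/6 = -3 + (1/6)*616 = -3 + 308/3 = 299/3 ≈ 99.667)
c = 7762/26511 (c = ((-94 + 299/3) - 2593)/(-8837) = (17/3 - 2593)*(-1/8837) = -7762/3*(-1/8837) = 7762/26511 ≈ 0.29278)
((D(-8, -51) + 4458)*(3888 + 689))/c = ((-35/4 + 4458)*(3888 + 689))/(7762/26511) = ((17797/4)*4577)*(26511/7762) = (81456869/4)*(26511/7762) = 2159503054059/31048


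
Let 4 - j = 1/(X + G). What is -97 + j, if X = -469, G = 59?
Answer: -38129/410 ≈ -92.998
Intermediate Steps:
j = 1641/410 (j = 4 - 1/(-469 + 59) = 4 - 1/(-410) = 4 - 1*(-1/410) = 4 + 1/410 = 1641/410 ≈ 4.0024)
-97 + j = -97 + 1641/410 = -38129/410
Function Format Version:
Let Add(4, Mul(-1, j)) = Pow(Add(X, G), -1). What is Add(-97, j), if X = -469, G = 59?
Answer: Rational(-38129, 410) ≈ -92.998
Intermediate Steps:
j = Rational(1641, 410) (j = Add(4, Mul(-1, Pow(Add(-469, 59), -1))) = Add(4, Mul(-1, Pow(-410, -1))) = Add(4, Mul(-1, Rational(-1, 410))) = Add(4, Rational(1, 410)) = Rational(1641, 410) ≈ 4.0024)
Add(-97, j) = Add(-97, Rational(1641, 410)) = Rational(-38129, 410)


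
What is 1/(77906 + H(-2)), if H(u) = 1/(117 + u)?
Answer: 115/8959191 ≈ 1.2836e-5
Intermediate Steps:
1/(77906 + H(-2)) = 1/(77906 + 1/(117 - 2)) = 1/(77906 + 1/115) = 1/(8959191/115) = 115/8959191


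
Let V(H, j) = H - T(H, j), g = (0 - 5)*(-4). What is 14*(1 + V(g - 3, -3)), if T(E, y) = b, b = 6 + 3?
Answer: 126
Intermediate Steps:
g = 20 (g = -5*(-4) = 20)
b = 9
T(E, y) = 9
V(H, j) = -9 + H (V(H, j) = H - 1*9 = H - 9 = -9 + H)
14*(1 + V(g - 3, -3)) = 14*(1 + (-9 + (20 - 3))) = 14*(1 + (-9 + 17)) = 14*(1 + 8) = 14*9 = 126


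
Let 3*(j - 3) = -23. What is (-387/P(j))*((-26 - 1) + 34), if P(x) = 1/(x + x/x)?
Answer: 9933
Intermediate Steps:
j = -14/3 (j = 3 + (⅓)*(-23) = 3 - 23/3 = -14/3 ≈ -4.6667)
P(x) = 1/(1 + x) (P(x) = 1/(x + 1) = 1/(1 + x))
(-387/P(j))*((-26 - 1) + 34) = (-387/(1/(1 - 14/3)))*((-26 - 1) + 34) = (-387/(1/(-11/3)))*(-27 + 34) = -387/(-3/11)*7 = -387*(-11/3)*7 = 1419*7 = 9933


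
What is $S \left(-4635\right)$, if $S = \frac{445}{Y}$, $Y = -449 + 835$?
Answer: $- \frac{2062575}{386} \approx -5343.5$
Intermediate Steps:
$Y = 386$
$S = \frac{445}{386} \approx 1.1528$
$S \left(-4635\right) = \frac{445}{386} \left(-4635\right) = - \frac{2062575}{386}$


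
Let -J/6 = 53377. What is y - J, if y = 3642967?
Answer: 3963229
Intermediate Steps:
J = -320262 (J = -6*53377 = -320262)
y - J = 3642967 - 1*(-320262) = 3642967 + 320262 = 3963229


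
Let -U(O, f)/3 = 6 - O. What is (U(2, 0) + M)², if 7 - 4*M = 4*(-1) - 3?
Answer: 289/4 ≈ 72.250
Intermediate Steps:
U(O, f) = -18 + 3*O (U(O, f) = -3*(6 - O) = -18 + 3*O)
M = 7/2 (M = 7/4 - (4*(-1) - 3)/4 = 7/4 - (-4 - 3)/4 = 7/4 - ¼*(-7) = 7/4 + 7/4 = 7/2 ≈ 3.5000)
(U(2, 0) + M)² = ((-18 + 3*2) + 7/2)² = ((-18 + 6) + 7/2)² = (-12 + 7/2)² = (-17/2)² = 289/4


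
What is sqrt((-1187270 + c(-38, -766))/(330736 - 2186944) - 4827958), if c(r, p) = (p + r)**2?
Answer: I*sqrt(1039672973817951330)/464052 ≈ 2197.3*I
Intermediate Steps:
sqrt((-1187270 + c(-38, -766))/(330736 - 2186944) - 4827958) = sqrt((-1187270 + (-766 - 38)**2)/(330736 - 2186944) - 4827958) = sqrt((-1187270 + (-804)**2)/(-1856208) - 4827958) = sqrt((-1187270 + 646416)*(-1/1856208) - 4827958) = sqrt(-540854*(-1/1856208) - 4827958) = sqrt(270427/928104 - 4827958) = sqrt(-4480846861205/928104) = I*sqrt(1039672973817951330)/464052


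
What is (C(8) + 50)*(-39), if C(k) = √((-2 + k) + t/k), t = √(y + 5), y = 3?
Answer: -1950 - 39*√(24 + √2)/2 ≈ -2048.3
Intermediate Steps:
t = 2*√2 (t = √(3 + 5) = √8 = 2*√2 ≈ 2.8284)
C(k) = √(-2 + k + 2*√2/k) (C(k) = √((-2 + k) + (2*√2)/k) = √((-2 + k) + 2*√2/k) = √(-2 + k + 2*√2/k))
(C(8) + 50)*(-39) = (√(-2 + 8 + 2*√2/8) + 50)*(-39) = (√(-2 + 8 + 2*√2*(⅛)) + 50)*(-39) = (√(-2 + 8 + √2/4) + 50)*(-39) = (√(6 + √2/4) + 50)*(-39) = (50 + √(6 + √2/4))*(-39) = -1950 - 39*√(6 + √2/4)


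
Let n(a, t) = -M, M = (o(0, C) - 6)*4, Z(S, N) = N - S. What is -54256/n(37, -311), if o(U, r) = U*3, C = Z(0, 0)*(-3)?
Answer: -6782/3 ≈ -2260.7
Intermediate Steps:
C = 0 (C = (0 - 1*0)*(-3) = (0 + 0)*(-3) = 0*(-3) = 0)
o(U, r) = 3*U
M = -24 (M = (3*0 - 6)*4 = (0 - 6)*4 = -6*4 = -24)
n(a, t) = 24 (n(a, t) = -1*(-24) = 24)
-54256/n(37, -311) = -54256/24 = -54256*1/24 = -6782/3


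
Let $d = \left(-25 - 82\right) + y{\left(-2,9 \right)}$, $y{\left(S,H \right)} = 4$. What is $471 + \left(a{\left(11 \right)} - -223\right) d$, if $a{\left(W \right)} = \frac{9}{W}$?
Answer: $- \frac{248405}{11} \approx -22582.0$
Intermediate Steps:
$d = -103$ ($d = \left(-25 - 82\right) + 4 = -107 + 4 = -103$)
$471 + \left(a{\left(11 \right)} - -223\right) d = 471 + \left(\frac{9}{11} - -223\right) \left(-103\right) = 471 + \left(9 \cdot \frac{1}{11} + 223\right) \left(-103\right) = 471 + \left(\frac{9}{11} + 223\right) \left(-103\right) = 471 + \frac{2462}{11} \left(-103\right) = 471 - \frac{253586}{11} = - \frac{248405}{11}$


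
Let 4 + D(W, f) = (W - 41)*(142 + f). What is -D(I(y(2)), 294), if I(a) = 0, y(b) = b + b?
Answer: 17880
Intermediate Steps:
y(b) = 2*b
D(W, f) = -4 + (-41 + W)*(142 + f) (D(W, f) = -4 + (W - 41)*(142 + f) = -4 + (-41 + W)*(142 + f))
-D(I(y(2)), 294) = -(-5826 - 41*294 + 142*0 + 0*294) = -(-5826 - 12054 + 0 + 0) = -1*(-17880) = 17880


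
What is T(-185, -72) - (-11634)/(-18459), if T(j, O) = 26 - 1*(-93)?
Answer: 104047/879 ≈ 118.37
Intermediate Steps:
T(j, O) = 119 (T(j, O) = 26 + 93 = 119)
T(-185, -72) - (-11634)/(-18459) = 119 - (-11634)/(-18459) = 119 - (-11634)*(-1)/18459 = 119 - 1*554/879 = 119 - 554/879 = 104047/879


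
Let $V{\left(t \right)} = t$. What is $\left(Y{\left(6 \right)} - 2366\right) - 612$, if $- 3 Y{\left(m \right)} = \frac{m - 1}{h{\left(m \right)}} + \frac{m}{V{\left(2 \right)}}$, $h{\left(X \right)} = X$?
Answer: $- \frac{53627}{18} \approx -2979.3$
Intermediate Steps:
$Y{\left(m \right)} = - \frac{m}{6} - \frac{-1 + m}{3 m}$ ($Y{\left(m \right)} = - \frac{\frac{m - 1}{m} + \frac{m}{2}}{3} = - \frac{\frac{m - 1}{m} + m \frac{1}{2}}{3} = - \frac{\frac{-1 + m}{m} + \frac{m}{2}}{3} = - \frac{\frac{m}{2} + \frac{-1 + m}{m}}{3} = - \frac{m}{6} - \frac{-1 + m}{3 m}$)
$\left(Y{\left(6 \right)} - 2366\right) - 612 = \left(\frac{2 - 6^{2} - 12}{6 \cdot 6} - 2366\right) - 612 = \left(\frac{1}{6} \cdot \frac{1}{6} \left(2 - 36 - 12\right) - 2366\right) - 612 = \left(\frac{1}{6} \cdot \frac{1}{6} \left(-46\right) - 2366\right) - 612 = \left(- \frac{23}{18} - 2366\right) - 612 = - \frac{42611}{18} - 612 = - \frac{53627}{18}$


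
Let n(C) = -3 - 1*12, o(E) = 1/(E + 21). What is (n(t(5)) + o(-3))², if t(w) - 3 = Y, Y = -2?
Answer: 72361/324 ≈ 223.34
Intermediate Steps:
o(E) = 1/(21 + E)
t(w) = 1 (t(w) = 3 - 2 = 1)
n(C) = -15 (n(C) = -3 - 12 = -15)
(n(t(5)) + o(-3))² = (-15 + 1/(21 - 3))² = (-15 + 1/18)² = (-269/18)² = 72361/324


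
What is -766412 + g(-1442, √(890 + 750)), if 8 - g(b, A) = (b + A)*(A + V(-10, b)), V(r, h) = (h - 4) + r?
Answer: -2867596 + 5796*√410 ≈ -2.7502e+6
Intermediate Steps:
V(r, h) = -4 + h + r (V(r, h) = (-4 + h) + r = -4 + h + r)
g(b, A) = 8 - (A + b)*(-14 + A + b) (g(b, A) = 8 - (b + A)*(A + (-4 + b - 10)) = 8 - (A + b)*(A + (-14 + b)) = 8 - (A + b)*(-14 + A + b))
-766412 + g(-1442, √(890 + 750)) = -766412 + (8 - (√(890 + 750))² - 1*√(890 + 750)*(-1442) - √(890 + 750)*(-14 - 1442) - 1*(-1442)*(-14 - 1442)) = -766412 + (8 - (√1640)² - 1*√1640*(-1442) - 1*√1640*(-1456) - 1*(-1442)*(-1456)) = -766412 + (8 - (2*√410)² - 1*2*√410*(-1442) - 1*2*√410*(-1456) - 2099552) = -766412 + (8 - 1*1640 + 2884*√410 + 2912*√410 - 2099552) = -766412 + (8 - 1640 + 2884*√410 + 2912*√410 - 2099552) = -766412 + (-2101184 + 5796*√410) = -2867596 + 5796*√410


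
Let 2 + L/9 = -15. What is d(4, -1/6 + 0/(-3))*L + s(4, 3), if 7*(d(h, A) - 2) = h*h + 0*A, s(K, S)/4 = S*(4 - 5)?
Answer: -4674/7 ≈ -667.71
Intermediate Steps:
L = -153 (L = -18 + 9*(-15) = -18 - 135 = -153)
s(K, S) = -4*S (s(K, S) = 4*(S*(4 - 5)) = 4*(S*(-1)) = 4*(-S) = -4*S)
d(h, A) = 2 + h²/7 (d(h, A) = 2 + (h*h + 0*A)/7 = 2 + (h² + 0)/7 = 2 + h²/7)
d(4, -1/6 + 0/(-3))*L + s(4, 3) = (2 + (⅐)*4²)*(-153) - 4*3 = (2 + (⅐)*16)*(-153) - 12 = (2 + 16/7)*(-153) - 12 = (30/7)*(-153) - 12 = -4590/7 - 12 = -4674/7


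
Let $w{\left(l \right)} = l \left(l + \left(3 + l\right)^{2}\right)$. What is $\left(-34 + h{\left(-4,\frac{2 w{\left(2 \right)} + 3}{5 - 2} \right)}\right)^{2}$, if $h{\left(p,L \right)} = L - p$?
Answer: $49$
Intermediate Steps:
$\left(-34 + h{\left(-4,\frac{2 w{\left(2 \right)} + 3}{5 - 2} \right)}\right)^{2} = \left(-34 - \left(-4 - \frac{2 \cdot 2 \left(2 + \left(3 + 2\right)^{2}\right) + 3}{5 - 2}\right)\right)^{2} = \left(-34 + \left(\frac{2 \cdot 2 \left(2 + 5^{2}\right) + 3}{3} + 4\right)\right)^{2} = \left(-34 + \left(\left(2 \cdot 2 \left(2 + 25\right) + 3\right) \frac{1}{3} + 4\right)\right)^{2} = \left(-34 + \left(\left(2 \cdot 2 \cdot 27 + 3\right) \frac{1}{3} + 4\right)\right)^{2} = \left(-34 + \left(\left(2 \cdot 54 + 3\right) \frac{1}{3} + 4\right)\right)^{2} = \left(-34 + \left(\left(108 + 3\right) \frac{1}{3} + 4\right)\right)^{2} = \left(-34 + \left(111 \cdot \frac{1}{3} + 4\right)\right)^{2} = \left(-34 + \left(37 + 4\right)\right)^{2} = \left(-34 + 41\right)^{2} = 7^{2} = 49$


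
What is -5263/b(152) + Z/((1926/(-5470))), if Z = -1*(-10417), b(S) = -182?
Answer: -5180201821/175266 ≈ -29556.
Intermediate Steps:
Z = 10417
-5263/b(152) + Z/((1926/(-5470))) = -5263/(-182) + 10417/((1926/(-5470))) = -5263*(-1/182) + 10417/((1926*(-1/5470))) = 5263/182 + 10417/(-963/2735) = 5263/182 + 10417*(-2735/963) = 5263/182 - 28490495/963 = -5180201821/175266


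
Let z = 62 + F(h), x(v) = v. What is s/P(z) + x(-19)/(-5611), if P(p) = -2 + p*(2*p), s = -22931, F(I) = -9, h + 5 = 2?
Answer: -128559137/31511376 ≈ -4.0798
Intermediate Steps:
h = -3 (h = -5 + 2 = -3)
z = 53 (z = 62 - 9 = 53)
P(p) = -2 + 2*p²
s/P(z) + x(-19)/(-5611) = -22931/(-2 + 2*53²) - 19/(-5611) = -22931/(-2 + 2*2809) - 19*(-1/5611) = -22931/(-2 + 5618) + 19/5611 = -22931/5616 + 19/5611 = -128559137/31511376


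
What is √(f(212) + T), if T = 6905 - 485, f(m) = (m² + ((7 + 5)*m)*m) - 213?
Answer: √590479 ≈ 768.43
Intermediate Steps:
f(m) = -213 + 13*m² (f(m) = (m² + (12*m)*m) - 213 = (m² + 12*m²) - 213 = 13*m² - 213 = -213 + 13*m²)
T = 6420
√(f(212) + T) = √((-213 + 13*212²) + 6420) = √((-213 + 13*44944) + 6420) = √((-213 + 584272) + 6420) = √(584059 + 6420) = √590479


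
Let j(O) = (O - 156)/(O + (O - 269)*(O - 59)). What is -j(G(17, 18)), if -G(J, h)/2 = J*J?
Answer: 734/538961 ≈ 0.0013619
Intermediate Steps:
G(J, h) = -2*J² (G(J, h) = -2*J*J = -2*J²)
j(O) = (-156 + O)/(O + (-269 + O)*(-59 + O))
-j(G(17, 18)) = -(-156 - 2*17²)/(15871 + (-2*17²)² - (-654)*17²) = -(-156 - 2*289)/(15871 + (-2*289)² - (-654)*289) = -(-156 - 578)/(15871 + (-578)² - 327*(-578)) = -(-734)/(15871 + 334084 + 189006) = -(-734)/538961 = -1*(-734/538961) = 734/538961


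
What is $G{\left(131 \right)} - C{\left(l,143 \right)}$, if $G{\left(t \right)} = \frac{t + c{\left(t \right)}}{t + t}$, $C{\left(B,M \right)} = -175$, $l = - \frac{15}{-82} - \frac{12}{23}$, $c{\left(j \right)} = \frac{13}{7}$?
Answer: $\frac{160940}{917} \approx 175.51$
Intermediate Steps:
$c{\left(j \right)} = \frac{13}{7}$ ($c{\left(j \right)} = 13 \cdot \frac{1}{7} = \frac{13}{7}$)
$l = - \frac{639}{1886}$ ($l = \left(-15\right) \left(- \frac{1}{82}\right) - \frac{12}{23} = \frac{15}{82} - \frac{12}{23} = - \frac{639}{1886} \approx -0.33881$)
$G{\left(t \right)} = \frac{\frac{13}{7} + t}{2 t}$ ($G{\left(t \right)} = \frac{t + \frac{13}{7}}{t + t} = \frac{\frac{13}{7} + t}{2 t}$)
$G{\left(131 \right)} - C{\left(l,143 \right)} = \frac{13 + 7 \cdot 131}{14 \cdot 131} - -175 = \frac{1}{14} \cdot \frac{1}{131} \left(13 + 917\right) + 175 = \frac{1}{14} \cdot \frac{1}{131} \cdot 930 + 175 = \frac{465}{917} + 175 = \frac{160940}{917}$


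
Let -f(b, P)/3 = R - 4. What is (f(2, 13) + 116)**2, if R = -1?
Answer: 17161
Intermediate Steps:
f(b, P) = 15 (f(b, P) = -3*(-1 - 4) = -3*(-5) = 15)
(f(2, 13) + 116)**2 = (15 + 116)**2 = 131**2 = 17161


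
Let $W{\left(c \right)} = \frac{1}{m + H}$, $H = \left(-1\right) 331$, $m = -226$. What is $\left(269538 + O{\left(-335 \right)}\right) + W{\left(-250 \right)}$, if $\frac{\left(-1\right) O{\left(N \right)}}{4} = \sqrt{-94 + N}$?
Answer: $\frac{150132665}{557} - 4 i \sqrt{429} \approx 2.6954 \cdot 10^{5} - 82.849 i$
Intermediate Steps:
$H = -331$
$W{\left(c \right)} = - \frac{1}{557}$ ($W{\left(c \right)} = \frac{1}{-226 - 331} = \frac{1}{-557} = - \frac{1}{557}$)
$O{\left(N \right)} = - 4 \sqrt{-94 + N}$
$\left(269538 + O{\left(-335 \right)}\right) + W{\left(-250 \right)} = \left(269538 - 4 \sqrt{-94 - 335}\right) - \frac{1}{557} = \left(269538 - 4 \sqrt{-429}\right) - \frac{1}{557} = \left(269538 - 4 i \sqrt{429}\right) - \frac{1}{557} = \frac{150132665}{557} - 4 i \sqrt{429}$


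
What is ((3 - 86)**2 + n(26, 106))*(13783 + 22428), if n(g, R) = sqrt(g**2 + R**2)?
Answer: 249457579 + 72422*sqrt(2978) ≈ 2.5341e+8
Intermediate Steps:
n(g, R) = sqrt(R**2 + g**2)
((3 - 86)**2 + n(26, 106))*(13783 + 22428) = ((3 - 86)**2 + sqrt(106**2 + 26**2))*(13783 + 22428) = ((-83)**2 + sqrt(11236 + 676))*36211 = (6889 + sqrt(11912))*36211 = (6889 + 2*sqrt(2978))*36211 = 249457579 + 72422*sqrt(2978)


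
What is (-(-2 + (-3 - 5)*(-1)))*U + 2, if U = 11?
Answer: -64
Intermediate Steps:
(-(-2 + (-3 - 5)*(-1)))*U + 2 = -(-2 + (-3 - 5)*(-1))*11 + 2 = -(-2 - 8*(-1))*11 + 2 = -(-2 + 8)*11 + 2 = -1*6*11 + 2 = -6*11 + 2 = -66 + 2 = -64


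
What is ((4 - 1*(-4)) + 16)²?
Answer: 576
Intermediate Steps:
((4 - 1*(-4)) + 16)² = ((4 + 4) + 16)² = (8 + 16)² = 24² = 576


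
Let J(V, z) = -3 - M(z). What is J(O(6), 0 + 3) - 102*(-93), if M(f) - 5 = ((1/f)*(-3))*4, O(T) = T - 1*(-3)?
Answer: 9482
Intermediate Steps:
O(T) = 3 + T (O(T) = T + 3 = 3 + T)
M(f) = 5 - 12/f (M(f) = 5 + ((1/f)*(-3))*4 = 5 + (-3/f)*4 = 5 - 3/f*4 = 5 - 12/f)
J(V, z) = -8 + 12/z (J(V, z) = -3 - (5 - 12/z) = -3 + (-5 + 12/z) = -8 + 12/z)
J(O(6), 0 + 3) - 102*(-93) = (-8 + 12/(0 + 3)) - 102*(-93) = (-8 + 12/3) + 9486 = (-8 + 12*(⅓)) + 9486 = (-8 + 4) + 9486 = -4 + 9486 = 9482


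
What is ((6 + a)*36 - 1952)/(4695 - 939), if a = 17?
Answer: -281/939 ≈ -0.29925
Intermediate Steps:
((6 + a)*36 - 1952)/(4695 - 939) = ((6 + 17)*36 - 1952)/(4695 - 939) = (23*36 - 1952)/3756 = (828 - 1952)*(1/3756) = -1124*1/3756 = -281/939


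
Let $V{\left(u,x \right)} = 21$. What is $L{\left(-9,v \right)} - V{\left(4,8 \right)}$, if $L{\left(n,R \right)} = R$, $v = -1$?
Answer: $-22$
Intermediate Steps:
$L{\left(-9,v \right)} - V{\left(4,8 \right)} = -1 - 21 = -22$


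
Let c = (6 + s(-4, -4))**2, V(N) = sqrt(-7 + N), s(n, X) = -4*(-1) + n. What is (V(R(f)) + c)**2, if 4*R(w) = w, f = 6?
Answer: (72 + I*sqrt(22))**2/4 ≈ 1290.5 + 168.85*I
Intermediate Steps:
R(w) = w/4
s(n, X) = 4 + n
c = 36 (c = (6 + (4 - 4))**2 = (6 + 0)**2 = 6**2 = 36)
(V(R(f)) + c)**2 = (sqrt(-7 + (1/4)*6) + 36)**2 = (sqrt(-7 + 3/2) + 36)**2 = (sqrt(-11/2) + 36)**2 = (I*sqrt(22)/2 + 36)**2 = (36 + I*sqrt(22)/2)**2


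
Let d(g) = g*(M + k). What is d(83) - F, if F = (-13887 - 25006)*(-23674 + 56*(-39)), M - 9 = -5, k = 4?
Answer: -1005694530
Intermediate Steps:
M = 4 (M = 9 - 5 = 4)
F = 1005695194 (F = -38893*(-23674 - 2184) = -38893*(-25858) = 1005695194)
d(g) = 8*g (d(g) = g*(4 + 4) = g*8 = 8*g)
d(83) - F = 8*83 - 1*1005695194 = 664 - 1005695194 = -1005694530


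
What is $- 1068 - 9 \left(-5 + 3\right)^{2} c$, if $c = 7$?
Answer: $269136$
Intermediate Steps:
$- 1068 - 9 \left(-5 + 3\right)^{2} c = - 1068 - 9 \left(-5 + 3\right)^{2} \cdot 7 = - 1068 - 9 \left(-2\right)^{2} \cdot 7 = - 1068 \left(-9\right) 4 \cdot 7 = - 1068 \left(\left(-36\right) 7\right) = \left(-1068\right) \left(-252\right) = 269136$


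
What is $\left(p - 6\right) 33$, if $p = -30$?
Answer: $-1188$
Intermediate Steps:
$\left(p - 6\right) 33 = \left(-30 - 6\right) 33 = \left(-36\right) 33 = -1188$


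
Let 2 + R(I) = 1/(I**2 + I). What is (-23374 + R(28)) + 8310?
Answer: -12233591/812 ≈ -15066.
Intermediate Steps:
R(I) = -2 + 1/(I + I**2) (R(I) = -2 + 1/(I**2 + I) = -2 + 1/(I + I**2))
(-23374 + R(28)) + 8310 = (-23374 + (1 - 2*28 - 2*28**2)/(28*(1 + 28))) + 8310 = (-23374 + (1/28)*(1 - 56 - 2*784)/29) + 8310 = (-23374 + (1/28)*(1/29)*(1 - 56 - 1568)) + 8310 = (-23374 + (1/28)*(1/29)*(-1623)) + 8310 = (-23374 - 1623/812) + 8310 = -18981311/812 + 8310 = -12233591/812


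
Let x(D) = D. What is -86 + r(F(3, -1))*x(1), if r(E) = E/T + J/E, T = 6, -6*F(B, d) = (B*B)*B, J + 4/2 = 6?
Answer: -3155/36 ≈ -87.639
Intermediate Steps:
J = 4 (J = -2 + 6 = 4)
F(B, d) = -B³/6 (F(B, d) = -B*B*B/6 = -B²*B/6 = -B³/6)
r(E) = 4/E + E/6 (r(E) = E/6 + 4/E = 4/E + E/6)
-86 + r(F(3, -1))*x(1) = -86 + (4/((-⅙*3³)) + (-⅙*3³)/6)*1 = -86 + (4/((-⅙*27)) + (-⅙*27)/6)*1 = -86 + (4/(-9/2) + (⅙)*(-9/2))*1 = -86 + (4*(-2/9) - ¾)*1 = -86 + (-8/9 - ¾)*1 = -86 - 59/36*1 = -86 - 59/36 = -3155/36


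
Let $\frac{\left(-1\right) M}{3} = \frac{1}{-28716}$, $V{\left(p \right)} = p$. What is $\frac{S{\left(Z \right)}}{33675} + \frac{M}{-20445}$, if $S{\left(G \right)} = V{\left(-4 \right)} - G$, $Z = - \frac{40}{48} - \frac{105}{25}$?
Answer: $\frac{202189183}{6590182009500} \approx 3.068 \cdot 10^{-5}$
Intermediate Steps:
$Z = - \frac{151}{30}$ ($Z = \left(-40\right) \frac{1}{48} - \frac{21}{5} = - \frac{5}{6} - \frac{21}{5} = - \frac{151}{30} \approx -5.0333$)
$S{\left(G \right)} = -4 - G$
$M = \frac{1}{9572}$ ($M = - \frac{3}{-28716} = \left(-3\right) \left(- \frac{1}{28716}\right) = \frac{1}{9572} \approx 0.00010447$)
$\frac{S{\left(Z \right)}}{33675} + \frac{M}{-20445} = \frac{-4 - - \frac{151}{30}}{33675} + \frac{1}{9572 \left(-20445\right)} = \left(-4 + \frac{151}{30}\right) \frac{1}{33675} + \frac{1}{9572} \left(- \frac{1}{20445}\right) = \frac{31}{30} \cdot \frac{1}{33675} - \frac{1}{195699540} = \frac{31}{1010250} - \frac{1}{195699540} = \frac{202189183}{6590182009500}$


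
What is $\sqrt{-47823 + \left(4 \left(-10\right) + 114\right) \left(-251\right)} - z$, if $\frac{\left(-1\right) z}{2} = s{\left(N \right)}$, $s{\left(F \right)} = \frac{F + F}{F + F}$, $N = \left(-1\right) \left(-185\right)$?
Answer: $2 + i \sqrt{66397} \approx 2.0 + 257.68 i$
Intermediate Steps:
$N = 185$
$s{\left(F \right)} = 1$ ($s{\left(F \right)} = \frac{2 F}{2 F} = 2 F \frac{1}{2 F} = 1$)
$z = -2$ ($z = \left(-2\right) 1 = -2$)
$\sqrt{-47823 + \left(4 \left(-10\right) + 114\right) \left(-251\right)} - z = \sqrt{-47823 + \left(4 \left(-10\right) + 114\right) \left(-251\right)} - -2 = \sqrt{-47823 + \left(-40 + 114\right) \left(-251\right)} + 2 = \sqrt{-47823 + 74 \left(-251\right)} + 2 = \sqrt{-47823 - 18574} + 2 = \sqrt{-66397} + 2 = i \sqrt{66397} + 2 = 2 + i \sqrt{66397}$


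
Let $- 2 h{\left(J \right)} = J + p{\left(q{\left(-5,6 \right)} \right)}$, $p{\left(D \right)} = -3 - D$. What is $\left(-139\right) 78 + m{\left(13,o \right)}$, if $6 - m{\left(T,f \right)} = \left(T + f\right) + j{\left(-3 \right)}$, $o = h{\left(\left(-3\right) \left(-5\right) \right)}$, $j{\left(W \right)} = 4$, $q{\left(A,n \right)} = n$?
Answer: $-10850$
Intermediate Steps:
$h{\left(J \right)} = \frac{9}{2} - \frac{J}{2}$ ($h{\left(J \right)} = - \frac{J - 9}{2} = - \frac{-9 + J}{2} = \frac{9}{2} - \frac{J}{2}$)
$o = -3$ ($o = \frac{9}{2} - \frac{\left(-3\right) \left(-5\right)}{2} = \frac{9}{2} - \frac{15}{2} = -3$)
$m{\left(T,f \right)} = 2 - T - f$ ($m{\left(T,f \right)} = 6 - \left(\left(T + f\right) + 4\right) = 6 - \left(4 + T + f\right) = 2 - T - f$)
$\left(-139\right) 78 + m{\left(13,o \right)} = \left(-139\right) 78 - 8 = -10842 + \left(2 - 13 + 3\right) = -10842 - 8 = -10850$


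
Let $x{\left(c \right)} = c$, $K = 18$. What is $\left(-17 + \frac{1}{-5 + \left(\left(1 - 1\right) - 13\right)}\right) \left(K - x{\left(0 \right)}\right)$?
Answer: $-307$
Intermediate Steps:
$\left(-17 + \frac{1}{-5 + \left(\left(1 - 1\right) - 13\right)}\right) \left(K - x{\left(0 \right)}\right) = \left(-17 + \frac{1}{-5 + \left(\left(1 - 1\right) - 13\right)}\right) \left(18 - 0\right) = \left(-17 + \frac{1}{-5 + \left(0 - 13\right)}\right) \left(18 + 0\right) = \left(-17 + \frac{1}{-5 - 13}\right) 18 = \left(-17 + \frac{1}{-18}\right) 18 = \left(-17 - \frac{1}{18}\right) 18 = \left(- \frac{307}{18}\right) 18 = -307$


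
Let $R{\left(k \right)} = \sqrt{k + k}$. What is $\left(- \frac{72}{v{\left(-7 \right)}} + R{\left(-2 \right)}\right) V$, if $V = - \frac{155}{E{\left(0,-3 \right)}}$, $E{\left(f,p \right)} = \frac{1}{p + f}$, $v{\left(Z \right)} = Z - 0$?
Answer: $\frac{33480}{7} + 930 i \approx 4782.9 + 930.0 i$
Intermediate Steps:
$v{\left(Z \right)} = Z$ ($v{\left(Z \right)} = Z + 0 = Z$)
$R{\left(k \right)} = \sqrt{2} \sqrt{k}$ ($R{\left(k \right)} = \sqrt{2 k} = \sqrt{2} \sqrt{k}$)
$E{\left(f,p \right)} = \frac{1}{f + p}$
$V = 465$ ($V = - \frac{155}{\frac{1}{0 - 3}} = - \frac{155}{\frac{1}{-3}} = - \frac{155}{- \frac{1}{3}} = \left(-155\right) \left(-3\right) = 465$)
$\left(- \frac{72}{v{\left(-7 \right)}} + R{\left(-2 \right)}\right) V = \left(- \frac{72}{-7} + \sqrt{2} \sqrt{-2}\right) 465 = \left(\left(-72\right) \left(- \frac{1}{7}\right) + \sqrt{2} i \sqrt{2}\right) 465 = \left(\frac{72}{7} + 2 i\right) 465 = \frac{33480}{7} + 930 i$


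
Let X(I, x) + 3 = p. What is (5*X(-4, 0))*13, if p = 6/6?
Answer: -130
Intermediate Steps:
p = 1 (p = 6*(1/6) = 1)
X(I, x) = -2 (X(I, x) = -3 + 1 = -2)
(5*X(-4, 0))*13 = (5*(-2))*13 = -10*13 = -130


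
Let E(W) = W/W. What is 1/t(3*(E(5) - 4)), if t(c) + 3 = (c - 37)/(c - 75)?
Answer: -42/103 ≈ -0.40777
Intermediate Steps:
E(W) = 1
t(c) = -3 + (-37 + c)/(-75 + c) (t(c) = -3 + (c - 37)/(c - 75) = -3 + (-37 + c)/(-75 + c))
1/t(3*(E(5) - 4)) = 1/(2*(94 - 3*(1 - 4))/(-75 + 3*(1 - 4))) = 1/(2*(94 - 3*(-3))/(-75 + 3*(-3))) = 1/(2*(94 - 1*(-9))/(-75 - 9)) = 1/(2*(94 + 9)/(-84)) = 1/(2*(-1/84)*103) = 1/(-103/42) = -42/103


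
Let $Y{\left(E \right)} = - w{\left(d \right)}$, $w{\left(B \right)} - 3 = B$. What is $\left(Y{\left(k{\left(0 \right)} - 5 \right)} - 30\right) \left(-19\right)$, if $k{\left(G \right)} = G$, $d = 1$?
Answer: $646$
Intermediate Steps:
$w{\left(B \right)} = 3 + B$
$Y{\left(E \right)} = -4$ ($Y{\left(E \right)} = - (3 + 1) = \left(-1\right) 4 = -4$)
$\left(Y{\left(k{\left(0 \right)} - 5 \right)} - 30\right) \left(-19\right) = \left(-4 - 30\right) \left(-19\right) = \left(-34\right) \left(-19\right) = 646$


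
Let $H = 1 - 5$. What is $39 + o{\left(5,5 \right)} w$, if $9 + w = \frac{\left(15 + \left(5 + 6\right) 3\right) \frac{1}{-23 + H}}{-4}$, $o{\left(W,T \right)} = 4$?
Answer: $\frac{43}{9} \approx 4.7778$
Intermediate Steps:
$H = -4$ ($H = 1 - 5 = -4$)
$w = - \frac{77}{9}$ ($w = -9 + \frac{\left(15 + \left(5 + 6\right) 3\right) \frac{1}{-23 - 4}}{-4} = -9 + \frac{15 + 11 \cdot 3}{-27} \left(- \frac{1}{4}\right) = -9 + \left(15 + 33\right) \left(- \frac{1}{27}\right) \left(- \frac{1}{4}\right) = -9 + 48 \left(- \frac{1}{27}\right) \left(- \frac{1}{4}\right) = -9 - - \frac{4}{9} = -9 + \frac{4}{9} = - \frac{77}{9} \approx -8.5556$)
$39 + o{\left(5,5 \right)} w = 39 + 4 \left(- \frac{77}{9}\right) = 39 - \frac{308}{9} = \frac{43}{9}$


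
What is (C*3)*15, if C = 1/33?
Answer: 15/11 ≈ 1.3636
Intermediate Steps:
C = 1/33 ≈ 0.030303
(C*3)*15 = ((1/33)*3)*15 = (1/11)*15 = 15/11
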